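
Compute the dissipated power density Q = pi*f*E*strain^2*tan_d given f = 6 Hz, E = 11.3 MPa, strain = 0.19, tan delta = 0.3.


Q = pi * f * E * strain^2 * tan_d
= pi * 6 * 11.3 * 0.19^2 * 0.3
= pi * 6 * 11.3 * 0.0361 * 0.3
= 2.3068

Q = 2.3068


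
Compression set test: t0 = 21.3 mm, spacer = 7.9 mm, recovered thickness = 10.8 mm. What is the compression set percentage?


CS = (t0 - recovered) / (t0 - ts) * 100
= (21.3 - 10.8) / (21.3 - 7.9) * 100
= 10.5 / 13.4 * 100
= 78.4%

78.4%


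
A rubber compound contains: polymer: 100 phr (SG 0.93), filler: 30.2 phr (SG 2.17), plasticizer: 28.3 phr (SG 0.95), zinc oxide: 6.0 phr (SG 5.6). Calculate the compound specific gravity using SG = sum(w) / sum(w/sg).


Sum of weights = 164.5
Volume contributions:
  polymer: 100/0.93 = 107.5269
  filler: 30.2/2.17 = 13.9171
  plasticizer: 28.3/0.95 = 29.7895
  zinc oxide: 6.0/5.6 = 1.0714
Sum of volumes = 152.3048
SG = 164.5 / 152.3048 = 1.08

SG = 1.08


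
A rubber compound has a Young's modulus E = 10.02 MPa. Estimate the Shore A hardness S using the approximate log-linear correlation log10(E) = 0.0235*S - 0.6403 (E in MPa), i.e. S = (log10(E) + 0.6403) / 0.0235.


log10(E) = 0.0235*S - 0.6403  =>  S = (log10(E) + 0.6403) / 0.0235
log10(10.02) = 1.000868
S = (1.000868 + 0.6403) / 0.0235 = 1.641168 / 0.0235
S = 69.8

Shore A = 69.8


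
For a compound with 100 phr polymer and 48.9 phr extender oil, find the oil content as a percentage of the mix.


Oil % = oil / (100 + oil) * 100
= 48.9 / (100 + 48.9) * 100
= 48.9 / 148.9 * 100
= 32.84%

32.84%


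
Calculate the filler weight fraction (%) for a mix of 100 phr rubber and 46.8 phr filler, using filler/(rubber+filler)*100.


Filler % = filler / (rubber + filler) * 100
= 46.8 / (100 + 46.8) * 100
= 46.8 / 146.8 * 100
= 31.88%

31.88%


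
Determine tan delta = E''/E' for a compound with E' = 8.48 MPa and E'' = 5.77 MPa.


tan delta = E'' / E'
= 5.77 / 8.48
= 0.6804

tan delta = 0.6804


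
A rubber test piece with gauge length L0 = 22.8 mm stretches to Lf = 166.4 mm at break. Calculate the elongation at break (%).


Elongation = (Lf - L0) / L0 * 100
= (166.4 - 22.8) / 22.8 * 100
= 143.6 / 22.8 * 100
= 629.8%

629.8%


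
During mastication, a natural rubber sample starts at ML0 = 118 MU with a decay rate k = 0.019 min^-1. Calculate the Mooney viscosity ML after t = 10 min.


ML = ML0 * exp(-k * t)
ML = 118 * exp(-0.019 * 10)
ML = 118 * 0.8270
ML = 97.58 MU

97.58 MU


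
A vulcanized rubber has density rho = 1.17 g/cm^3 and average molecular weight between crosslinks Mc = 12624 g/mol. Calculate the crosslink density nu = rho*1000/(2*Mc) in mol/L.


nu = rho * 1000 / (2 * Mc)
nu = 1.17 * 1000 / (2 * 12624)
nu = 1170.0 / 25248
nu = 0.0463 mol/L

0.0463 mol/L


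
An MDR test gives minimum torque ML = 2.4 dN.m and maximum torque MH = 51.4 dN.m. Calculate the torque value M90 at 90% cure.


M90 = ML + 0.9 * (MH - ML)
M90 = 2.4 + 0.9 * (51.4 - 2.4)
M90 = 2.4 + 0.9 * 49.0
M90 = 46.5 dN.m

46.5 dN.m


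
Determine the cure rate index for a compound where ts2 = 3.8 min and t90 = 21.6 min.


CRI = 100 / (t90 - ts2)
= 100 / (21.6 - 3.8)
= 100 / 17.8
= 5.62 min^-1

5.62 min^-1


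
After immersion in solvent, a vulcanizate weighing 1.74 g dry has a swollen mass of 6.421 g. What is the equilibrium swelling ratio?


Q = W_swollen / W_dry
Q = 6.421 / 1.74
Q = 3.69

Q = 3.69


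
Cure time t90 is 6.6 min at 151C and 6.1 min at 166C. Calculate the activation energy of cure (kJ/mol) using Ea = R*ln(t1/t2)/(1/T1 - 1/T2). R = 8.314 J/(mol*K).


T1 = 424.15 K, T2 = 439.15 K
1/T1 - 1/T2 = 8.0530e-05
ln(t1/t2) = ln(6.6/6.1) = 0.0788
Ea = 8.314 * 0.0788 / 8.0530e-05 = 8133.3963 J/mol
Ea = 8.13 kJ/mol

8.13 kJ/mol


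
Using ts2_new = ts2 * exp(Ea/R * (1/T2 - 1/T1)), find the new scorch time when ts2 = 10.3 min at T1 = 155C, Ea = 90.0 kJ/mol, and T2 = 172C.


Convert temperatures: T1 = 155 + 273.15 = 428.15 K, T2 = 172 + 273.15 = 445.15 K
ts2_new = 10.3 * exp(90000 / 8.314 * (1/445.15 - 1/428.15))
1/T2 - 1/T1 = -8.9196e-05
ts2_new = 3.92 min

3.92 min


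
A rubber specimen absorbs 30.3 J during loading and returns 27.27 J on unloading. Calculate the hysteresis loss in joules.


Hysteresis loss = loading - unloading
= 30.3 - 27.27
= 3.03 J

3.03 J


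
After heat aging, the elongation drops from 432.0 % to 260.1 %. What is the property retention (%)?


Retention = aged / original * 100
= 260.1 / 432.0 * 100
= 60.2%

60.2%


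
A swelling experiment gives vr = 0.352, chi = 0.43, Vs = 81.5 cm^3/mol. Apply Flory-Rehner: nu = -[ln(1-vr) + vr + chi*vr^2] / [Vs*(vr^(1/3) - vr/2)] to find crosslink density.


ln(1 - vr) = ln(1 - 0.352) = -0.4339
Numerator = -((-0.4339) + 0.352 + 0.43 * 0.352^2) = 0.0286
Denominator = 81.5 * (0.352^(1/3) - 0.352/2) = 43.2007
nu = 0.0286 / 43.2007 = 6.6170e-04 mol/cm^3

6.6170e-04 mol/cm^3


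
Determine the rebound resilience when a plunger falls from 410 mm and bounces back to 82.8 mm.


Resilience = h_rebound / h_drop * 100
= 82.8 / 410 * 100
= 20.2%

20.2%


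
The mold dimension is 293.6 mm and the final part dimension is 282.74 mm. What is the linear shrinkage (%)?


Shrinkage = (mold - part) / mold * 100
= (293.6 - 282.74) / 293.6 * 100
= 10.86 / 293.6 * 100
= 3.7%

3.7%


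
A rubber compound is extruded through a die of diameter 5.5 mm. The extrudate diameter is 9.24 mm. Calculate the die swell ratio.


Die swell ratio = D_extrudate / D_die
= 9.24 / 5.5
= 1.68

Die swell = 1.68


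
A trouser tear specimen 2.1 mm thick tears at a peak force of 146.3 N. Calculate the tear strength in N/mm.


Tear strength = force / thickness
= 146.3 / 2.1
= 69.67 N/mm

69.67 N/mm


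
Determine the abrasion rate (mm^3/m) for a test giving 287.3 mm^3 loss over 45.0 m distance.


Rate = volume_loss / distance
= 287.3 / 45.0
= 6.384 mm^3/m

6.384 mm^3/m


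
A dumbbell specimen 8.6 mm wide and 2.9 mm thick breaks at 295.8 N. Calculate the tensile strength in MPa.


Area = width * thickness = 8.6 * 2.9 = 24.94 mm^2
TS = force / area = 295.8 / 24.94 = 11.86 MPa

11.86 MPa


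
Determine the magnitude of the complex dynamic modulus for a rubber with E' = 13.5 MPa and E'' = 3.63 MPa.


|E*| = sqrt(E'^2 + E''^2)
= sqrt(13.5^2 + 3.63^2)
= sqrt(182.2500 + 13.1769)
= 13.98 MPa

13.98 MPa


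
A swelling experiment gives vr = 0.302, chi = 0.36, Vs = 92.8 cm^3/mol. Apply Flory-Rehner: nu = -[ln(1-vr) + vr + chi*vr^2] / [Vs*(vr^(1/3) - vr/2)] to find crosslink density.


ln(1 - vr) = ln(1 - 0.302) = -0.3595
Numerator = -((-0.3595) + 0.302 + 0.36 * 0.302^2) = 0.0247
Denominator = 92.8 * (0.302^(1/3) - 0.302/2) = 48.2483
nu = 0.0247 / 48.2483 = 5.1199e-04 mol/cm^3

5.1199e-04 mol/cm^3


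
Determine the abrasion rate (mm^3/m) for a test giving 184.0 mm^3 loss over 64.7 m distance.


Rate = volume_loss / distance
= 184.0 / 64.7
= 2.844 mm^3/m

2.844 mm^3/m


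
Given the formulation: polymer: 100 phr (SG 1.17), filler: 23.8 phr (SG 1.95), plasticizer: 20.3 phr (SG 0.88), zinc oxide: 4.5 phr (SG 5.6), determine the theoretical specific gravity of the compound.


Sum of weights = 148.6
Volume contributions:
  polymer: 100/1.17 = 85.4701
  filler: 23.8/1.95 = 12.2051
  plasticizer: 20.3/0.88 = 23.0682
  zinc oxide: 4.5/5.6 = 0.8036
Sum of volumes = 121.5470
SG = 148.6 / 121.5470 = 1.223

SG = 1.223


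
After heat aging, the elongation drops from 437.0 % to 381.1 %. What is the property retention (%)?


Retention = aged / original * 100
= 381.1 / 437.0 * 100
= 87.2%

87.2%


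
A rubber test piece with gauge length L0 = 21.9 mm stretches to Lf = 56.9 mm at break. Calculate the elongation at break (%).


Elongation = (Lf - L0) / L0 * 100
= (56.9 - 21.9) / 21.9 * 100
= 35.0 / 21.9 * 100
= 159.8%

159.8%


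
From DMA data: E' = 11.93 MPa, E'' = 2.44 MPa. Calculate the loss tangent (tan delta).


tan delta = E'' / E'
= 2.44 / 11.93
= 0.2045

tan delta = 0.2045


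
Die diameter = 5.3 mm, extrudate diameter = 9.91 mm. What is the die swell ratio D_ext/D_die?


Die swell ratio = D_extrudate / D_die
= 9.91 / 5.3
= 1.87

Die swell = 1.87


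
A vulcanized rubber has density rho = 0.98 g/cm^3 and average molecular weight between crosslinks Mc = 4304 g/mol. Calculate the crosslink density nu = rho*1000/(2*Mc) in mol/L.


nu = rho * 1000 / (2 * Mc)
nu = 0.98 * 1000 / (2 * 4304)
nu = 980.0 / 8608
nu = 0.1138 mol/L

0.1138 mol/L


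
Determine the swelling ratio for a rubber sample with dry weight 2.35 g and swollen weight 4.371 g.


Q = W_swollen / W_dry
Q = 4.371 / 2.35
Q = 1.86

Q = 1.86


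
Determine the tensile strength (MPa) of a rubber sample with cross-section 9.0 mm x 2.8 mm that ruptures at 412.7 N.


Area = width * thickness = 9.0 * 2.8 = 25.2 mm^2
TS = force / area = 412.7 / 25.2 = 16.38 MPa

16.38 MPa


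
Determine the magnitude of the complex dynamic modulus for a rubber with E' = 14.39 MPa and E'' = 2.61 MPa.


|E*| = sqrt(E'^2 + E''^2)
= sqrt(14.39^2 + 2.61^2)
= sqrt(207.0721 + 6.8121)
= 14.625 MPa

14.625 MPa


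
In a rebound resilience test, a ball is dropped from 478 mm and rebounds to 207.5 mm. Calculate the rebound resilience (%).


Resilience = h_rebound / h_drop * 100
= 207.5 / 478 * 100
= 43.4%

43.4%


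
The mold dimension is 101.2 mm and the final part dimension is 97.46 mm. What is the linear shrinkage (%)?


Shrinkage = (mold - part) / mold * 100
= (101.2 - 97.46) / 101.2 * 100
= 3.74 / 101.2 * 100
= 3.7%

3.7%


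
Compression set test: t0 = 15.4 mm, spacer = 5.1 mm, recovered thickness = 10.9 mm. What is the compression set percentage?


CS = (t0 - recovered) / (t0 - ts) * 100
= (15.4 - 10.9) / (15.4 - 5.1) * 100
= 4.5 / 10.3 * 100
= 43.7%

43.7%


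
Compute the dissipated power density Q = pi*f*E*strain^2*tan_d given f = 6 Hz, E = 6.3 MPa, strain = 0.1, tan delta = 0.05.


Q = pi * f * E * strain^2 * tan_d
= pi * 6 * 6.3 * 0.1^2 * 0.05
= pi * 6 * 6.3 * 0.0100 * 0.05
= 0.0594

Q = 0.0594


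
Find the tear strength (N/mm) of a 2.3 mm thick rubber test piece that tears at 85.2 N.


Tear strength = force / thickness
= 85.2 / 2.3
= 37.04 N/mm

37.04 N/mm


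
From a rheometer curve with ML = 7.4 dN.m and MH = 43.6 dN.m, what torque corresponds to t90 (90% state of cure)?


M90 = ML + 0.9 * (MH - ML)
M90 = 7.4 + 0.9 * (43.6 - 7.4)
M90 = 7.4 + 0.9 * 36.2
M90 = 39.98 dN.m

39.98 dN.m


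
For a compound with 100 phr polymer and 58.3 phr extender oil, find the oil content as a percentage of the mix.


Oil % = oil / (100 + oil) * 100
= 58.3 / (100 + 58.3) * 100
= 58.3 / 158.3 * 100
= 36.83%

36.83%


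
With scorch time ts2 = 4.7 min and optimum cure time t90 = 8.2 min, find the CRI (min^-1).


CRI = 100 / (t90 - ts2)
= 100 / (8.2 - 4.7)
= 100 / 3.5
= 28.57 min^-1

28.57 min^-1


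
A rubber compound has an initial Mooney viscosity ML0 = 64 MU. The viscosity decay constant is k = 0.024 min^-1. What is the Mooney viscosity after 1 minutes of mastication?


ML = ML0 * exp(-k * t)
ML = 64 * exp(-0.024 * 1)
ML = 64 * 0.9763
ML = 62.48 MU

62.48 MU


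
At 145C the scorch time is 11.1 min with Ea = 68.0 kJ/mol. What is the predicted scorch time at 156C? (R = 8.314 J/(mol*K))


Convert temperatures: T1 = 145 + 273.15 = 418.15 K, T2 = 156 + 273.15 = 429.15 K
ts2_new = 11.1 * exp(68000 / 8.314 * (1/429.15 - 1/418.15))
1/T2 - 1/T1 = -6.1299e-05
ts2_new = 6.72 min

6.72 min


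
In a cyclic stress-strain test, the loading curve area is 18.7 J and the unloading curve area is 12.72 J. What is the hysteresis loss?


Hysteresis loss = loading - unloading
= 18.7 - 12.72
= 5.98 J

5.98 J


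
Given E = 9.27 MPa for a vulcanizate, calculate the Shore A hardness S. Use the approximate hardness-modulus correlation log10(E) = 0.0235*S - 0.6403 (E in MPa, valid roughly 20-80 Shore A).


log10(E) = 0.0235*S - 0.6403  =>  S = (log10(E) + 0.6403) / 0.0235
log10(9.27) = 0.967080
S = (0.967080 + 0.6403) / 0.0235 = 1.607380 / 0.0235
S = 68.4

Shore A = 68.4


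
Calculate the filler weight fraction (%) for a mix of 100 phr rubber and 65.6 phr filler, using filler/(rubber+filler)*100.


Filler % = filler / (rubber + filler) * 100
= 65.6 / (100 + 65.6) * 100
= 65.6 / 165.6 * 100
= 39.61%

39.61%


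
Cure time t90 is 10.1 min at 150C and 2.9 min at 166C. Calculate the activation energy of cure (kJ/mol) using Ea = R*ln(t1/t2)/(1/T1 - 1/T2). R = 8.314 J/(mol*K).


T1 = 423.15 K, T2 = 439.15 K
1/T1 - 1/T2 = 8.6102e-05
ln(t1/t2) = ln(10.1/2.9) = 1.2478
Ea = 8.314 * 1.2478 / 8.6102e-05 = 120489.9553 J/mol
Ea = 120.49 kJ/mol

120.49 kJ/mol


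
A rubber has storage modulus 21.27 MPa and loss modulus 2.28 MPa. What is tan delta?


tan delta = E'' / E'
= 2.28 / 21.27
= 0.1072

tan delta = 0.1072


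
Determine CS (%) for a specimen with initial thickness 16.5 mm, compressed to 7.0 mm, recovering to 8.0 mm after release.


CS = (t0 - recovered) / (t0 - ts) * 100
= (16.5 - 8.0) / (16.5 - 7.0) * 100
= 8.5 / 9.5 * 100
= 89.5%

89.5%


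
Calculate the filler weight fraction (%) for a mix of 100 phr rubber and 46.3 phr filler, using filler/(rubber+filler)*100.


Filler % = filler / (rubber + filler) * 100
= 46.3 / (100 + 46.3) * 100
= 46.3 / 146.3 * 100
= 31.65%

31.65%


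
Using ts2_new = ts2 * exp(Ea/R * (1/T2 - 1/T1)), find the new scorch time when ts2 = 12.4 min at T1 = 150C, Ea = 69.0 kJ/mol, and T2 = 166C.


Convert temperatures: T1 = 150 + 273.15 = 423.15 K, T2 = 166 + 273.15 = 439.15 K
ts2_new = 12.4 * exp(69000 / 8.314 * (1/439.15 - 1/423.15))
1/T2 - 1/T1 = -8.6102e-05
ts2_new = 6.07 min

6.07 min


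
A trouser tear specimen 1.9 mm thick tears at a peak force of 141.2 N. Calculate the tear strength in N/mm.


Tear strength = force / thickness
= 141.2 / 1.9
= 74.32 N/mm

74.32 N/mm


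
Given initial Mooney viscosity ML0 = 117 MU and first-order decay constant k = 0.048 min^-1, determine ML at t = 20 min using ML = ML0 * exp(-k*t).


ML = ML0 * exp(-k * t)
ML = 117 * exp(-0.048 * 20)
ML = 117 * 0.3829
ML = 44.8 MU

44.8 MU


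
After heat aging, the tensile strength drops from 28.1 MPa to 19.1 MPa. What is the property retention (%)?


Retention = aged / original * 100
= 19.1 / 28.1 * 100
= 68.0%

68.0%


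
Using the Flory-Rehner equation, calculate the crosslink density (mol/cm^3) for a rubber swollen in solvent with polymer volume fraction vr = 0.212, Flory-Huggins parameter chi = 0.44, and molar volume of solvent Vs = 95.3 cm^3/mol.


ln(1 - vr) = ln(1 - 0.212) = -0.2383
Numerator = -((-0.2383) + 0.212 + 0.44 * 0.212^2) = 0.0065
Denominator = 95.3 * (0.212^(1/3) - 0.212/2) = 46.7230
nu = 0.0065 / 46.7230 = 1.3873e-04 mol/cm^3

1.3873e-04 mol/cm^3


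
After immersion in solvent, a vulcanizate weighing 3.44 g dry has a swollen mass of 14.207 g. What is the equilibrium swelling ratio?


Q = W_swollen / W_dry
Q = 14.207 / 3.44
Q = 4.13

Q = 4.13


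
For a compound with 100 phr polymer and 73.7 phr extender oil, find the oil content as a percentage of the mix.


Oil % = oil / (100 + oil) * 100
= 73.7 / (100 + 73.7) * 100
= 73.7 / 173.7 * 100
= 42.43%

42.43%


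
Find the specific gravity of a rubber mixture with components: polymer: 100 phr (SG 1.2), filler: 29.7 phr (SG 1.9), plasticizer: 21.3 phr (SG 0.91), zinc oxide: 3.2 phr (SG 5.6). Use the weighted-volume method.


Sum of weights = 154.2
Volume contributions:
  polymer: 100/1.2 = 83.3333
  filler: 29.7/1.9 = 15.6316
  plasticizer: 21.3/0.91 = 23.4066
  zinc oxide: 3.2/5.6 = 0.5714
Sum of volumes = 122.9429
SG = 154.2 / 122.9429 = 1.254

SG = 1.254


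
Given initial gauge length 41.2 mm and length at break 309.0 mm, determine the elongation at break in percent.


Elongation = (Lf - L0) / L0 * 100
= (309.0 - 41.2) / 41.2 * 100
= 267.8 / 41.2 * 100
= 650.0%

650.0%


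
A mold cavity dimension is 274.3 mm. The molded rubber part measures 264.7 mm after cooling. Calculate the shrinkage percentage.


Shrinkage = (mold - part) / mold * 100
= (274.3 - 264.7) / 274.3 * 100
= 9.6 / 274.3 * 100
= 3.5%

3.5%


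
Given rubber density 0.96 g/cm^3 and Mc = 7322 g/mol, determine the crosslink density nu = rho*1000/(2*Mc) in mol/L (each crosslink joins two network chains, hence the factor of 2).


nu = rho * 1000 / (2 * Mc)
nu = 0.96 * 1000 / (2 * 7322)
nu = 960.0 / 14644
nu = 0.0656 mol/L

0.0656 mol/L


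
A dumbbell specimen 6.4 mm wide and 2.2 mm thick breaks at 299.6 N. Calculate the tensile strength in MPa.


Area = width * thickness = 6.4 * 2.2 = 14.08 mm^2
TS = force / area = 299.6 / 14.08 = 21.28 MPa

21.28 MPa


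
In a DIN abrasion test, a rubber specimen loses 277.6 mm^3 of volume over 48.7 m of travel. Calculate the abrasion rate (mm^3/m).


Rate = volume_loss / distance
= 277.6 / 48.7
= 5.7 mm^3/m

5.7 mm^3/m


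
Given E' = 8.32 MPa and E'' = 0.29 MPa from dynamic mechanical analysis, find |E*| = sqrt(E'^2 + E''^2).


|E*| = sqrt(E'^2 + E''^2)
= sqrt(8.32^2 + 0.29^2)
= sqrt(69.2224 + 0.0841)
= 8.325 MPa

8.325 MPa


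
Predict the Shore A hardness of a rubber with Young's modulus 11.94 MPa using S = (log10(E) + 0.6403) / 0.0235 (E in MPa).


log10(E) = 0.0235*S - 0.6403  =>  S = (log10(E) + 0.6403) / 0.0235
log10(11.94) = 1.077004
S = (1.077004 + 0.6403) / 0.0235 = 1.717304 / 0.0235
S = 73.1

Shore A = 73.1


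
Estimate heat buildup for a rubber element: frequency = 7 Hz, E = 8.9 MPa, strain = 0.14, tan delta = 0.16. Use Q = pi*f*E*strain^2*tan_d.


Q = pi * f * E * strain^2 * tan_d
= pi * 7 * 8.9 * 0.14^2 * 0.16
= pi * 7 * 8.9 * 0.0196 * 0.16
= 0.6138

Q = 0.6138


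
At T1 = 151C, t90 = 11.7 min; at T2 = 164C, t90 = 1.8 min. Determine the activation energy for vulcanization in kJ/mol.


T1 = 424.15 K, T2 = 437.15 K
1/T1 - 1/T2 = 7.0112e-05
ln(t1/t2) = ln(11.7/1.8) = 1.8718
Ea = 8.314 * 1.8718 / 7.0112e-05 = 221960.9474 J/mol
Ea = 221.96 kJ/mol

221.96 kJ/mol


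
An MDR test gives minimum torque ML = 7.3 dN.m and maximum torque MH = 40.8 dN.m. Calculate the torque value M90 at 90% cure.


M90 = ML + 0.9 * (MH - ML)
M90 = 7.3 + 0.9 * (40.8 - 7.3)
M90 = 7.3 + 0.9 * 33.5
M90 = 37.45 dN.m

37.45 dN.m


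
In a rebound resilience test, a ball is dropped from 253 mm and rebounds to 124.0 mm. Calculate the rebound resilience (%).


Resilience = h_rebound / h_drop * 100
= 124.0 / 253 * 100
= 49.0%

49.0%


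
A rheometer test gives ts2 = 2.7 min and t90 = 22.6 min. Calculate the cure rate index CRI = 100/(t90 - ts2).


CRI = 100 / (t90 - ts2)
= 100 / (22.6 - 2.7)
= 100 / 19.9
= 5.03 min^-1

5.03 min^-1


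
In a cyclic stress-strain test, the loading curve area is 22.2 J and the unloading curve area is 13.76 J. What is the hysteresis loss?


Hysteresis loss = loading - unloading
= 22.2 - 13.76
= 8.44 J

8.44 J


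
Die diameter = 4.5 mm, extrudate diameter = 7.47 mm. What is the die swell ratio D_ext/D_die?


Die swell ratio = D_extrudate / D_die
= 7.47 / 4.5
= 1.66

Die swell = 1.66


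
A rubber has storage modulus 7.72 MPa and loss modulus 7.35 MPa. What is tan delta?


tan delta = E'' / E'
= 7.35 / 7.72
= 0.9521

tan delta = 0.9521


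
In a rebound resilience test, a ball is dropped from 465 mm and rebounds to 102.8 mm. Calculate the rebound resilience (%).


Resilience = h_rebound / h_drop * 100
= 102.8 / 465 * 100
= 22.1%

22.1%


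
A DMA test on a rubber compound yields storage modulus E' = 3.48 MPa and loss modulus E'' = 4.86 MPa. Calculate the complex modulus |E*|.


|E*| = sqrt(E'^2 + E''^2)
= sqrt(3.48^2 + 4.86^2)
= sqrt(12.1104 + 23.6196)
= 5.977 MPa

5.977 MPa


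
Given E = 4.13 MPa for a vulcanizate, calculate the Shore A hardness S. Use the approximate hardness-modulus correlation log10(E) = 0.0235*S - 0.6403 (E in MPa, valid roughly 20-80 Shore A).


log10(E) = 0.0235*S - 0.6403  =>  S = (log10(E) + 0.6403) / 0.0235
log10(4.13) = 0.615950
S = (0.615950 + 0.6403) / 0.0235 = 1.256250 / 0.0235
S = 53.5

Shore A = 53.5


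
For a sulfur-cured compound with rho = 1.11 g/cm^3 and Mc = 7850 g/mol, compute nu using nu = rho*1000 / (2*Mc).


nu = rho * 1000 / (2 * Mc)
nu = 1.11 * 1000 / (2 * 7850)
nu = 1110.0 / 15700
nu = 0.0707 mol/L

0.0707 mol/L


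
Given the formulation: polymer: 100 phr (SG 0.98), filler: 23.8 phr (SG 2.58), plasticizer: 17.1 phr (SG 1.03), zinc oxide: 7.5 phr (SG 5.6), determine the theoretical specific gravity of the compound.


Sum of weights = 148.4
Volume contributions:
  polymer: 100/0.98 = 102.0408
  filler: 23.8/2.58 = 9.2248
  plasticizer: 17.1/1.03 = 16.6019
  zinc oxide: 7.5/5.6 = 1.3393
Sum of volumes = 129.2068
SG = 148.4 / 129.2068 = 1.149

SG = 1.149


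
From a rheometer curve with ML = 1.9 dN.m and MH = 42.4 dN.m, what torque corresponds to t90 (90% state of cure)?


M90 = ML + 0.9 * (MH - ML)
M90 = 1.9 + 0.9 * (42.4 - 1.9)
M90 = 1.9 + 0.9 * 40.5
M90 = 38.35 dN.m

38.35 dN.m


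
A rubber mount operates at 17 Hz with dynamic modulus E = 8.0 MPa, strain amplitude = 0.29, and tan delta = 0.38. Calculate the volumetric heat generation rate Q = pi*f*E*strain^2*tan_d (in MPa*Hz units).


Q = pi * f * E * strain^2 * tan_d
= pi * 17 * 8.0 * 0.29^2 * 0.38
= pi * 17 * 8.0 * 0.0841 * 0.38
= 13.6543

Q = 13.6543


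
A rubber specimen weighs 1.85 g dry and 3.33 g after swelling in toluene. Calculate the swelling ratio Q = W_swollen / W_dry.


Q = W_swollen / W_dry
Q = 3.33 / 1.85
Q = 1.8

Q = 1.8


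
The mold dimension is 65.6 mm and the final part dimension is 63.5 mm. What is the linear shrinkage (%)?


Shrinkage = (mold - part) / mold * 100
= (65.6 - 63.5) / 65.6 * 100
= 2.1 / 65.6 * 100
= 3.2%

3.2%


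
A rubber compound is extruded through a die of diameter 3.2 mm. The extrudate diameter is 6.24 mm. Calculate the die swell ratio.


Die swell ratio = D_extrudate / D_die
= 6.24 / 3.2
= 1.95

Die swell = 1.95


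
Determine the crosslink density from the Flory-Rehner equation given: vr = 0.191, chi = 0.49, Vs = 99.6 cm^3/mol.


ln(1 - vr) = ln(1 - 0.191) = -0.2120
Numerator = -((-0.2120) + 0.191 + 0.49 * 0.191^2) = 0.0031
Denominator = 99.6 * (0.191^(1/3) - 0.191/2) = 47.8475
nu = 0.0031 / 47.8475 = 6.4385e-05 mol/cm^3

6.4385e-05 mol/cm^3


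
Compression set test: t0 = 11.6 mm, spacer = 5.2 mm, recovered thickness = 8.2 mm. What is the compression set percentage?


CS = (t0 - recovered) / (t0 - ts) * 100
= (11.6 - 8.2) / (11.6 - 5.2) * 100
= 3.4 / 6.4 * 100
= 53.1%

53.1%


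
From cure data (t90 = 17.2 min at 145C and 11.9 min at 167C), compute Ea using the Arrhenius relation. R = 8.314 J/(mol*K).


T1 = 418.15 K, T2 = 440.15 K
1/T1 - 1/T2 = 1.1953e-04
ln(t1/t2) = ln(17.2/11.9) = 0.3684
Ea = 8.314 * 0.3684 / 1.1953e-04 = 25621.5595 J/mol
Ea = 25.62 kJ/mol

25.62 kJ/mol


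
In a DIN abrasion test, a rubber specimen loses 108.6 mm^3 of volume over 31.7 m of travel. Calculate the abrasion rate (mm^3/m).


Rate = volume_loss / distance
= 108.6 / 31.7
= 3.426 mm^3/m

3.426 mm^3/m


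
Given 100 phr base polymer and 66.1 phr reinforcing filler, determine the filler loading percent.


Filler % = filler / (rubber + filler) * 100
= 66.1 / (100 + 66.1) * 100
= 66.1 / 166.1 * 100
= 39.8%

39.8%


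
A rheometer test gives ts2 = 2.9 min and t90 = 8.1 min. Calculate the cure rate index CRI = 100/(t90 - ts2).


CRI = 100 / (t90 - ts2)
= 100 / (8.1 - 2.9)
= 100 / 5.2
= 19.23 min^-1

19.23 min^-1


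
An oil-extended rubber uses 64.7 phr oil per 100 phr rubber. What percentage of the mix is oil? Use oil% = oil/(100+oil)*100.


Oil % = oil / (100 + oil) * 100
= 64.7 / (100 + 64.7) * 100
= 64.7 / 164.7 * 100
= 39.28%

39.28%


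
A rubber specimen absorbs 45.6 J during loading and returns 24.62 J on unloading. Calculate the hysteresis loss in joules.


Hysteresis loss = loading - unloading
= 45.6 - 24.62
= 20.98 J

20.98 J


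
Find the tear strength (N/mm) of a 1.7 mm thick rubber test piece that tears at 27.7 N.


Tear strength = force / thickness
= 27.7 / 1.7
= 16.29 N/mm

16.29 N/mm


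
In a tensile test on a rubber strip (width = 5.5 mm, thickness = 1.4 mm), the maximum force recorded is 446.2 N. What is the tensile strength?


Area = width * thickness = 5.5 * 1.4 = 7.7 mm^2
TS = force / area = 446.2 / 7.7 = 57.95 MPa

57.95 MPa


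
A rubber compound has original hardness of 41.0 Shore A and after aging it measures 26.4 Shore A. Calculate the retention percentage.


Retention = aged / original * 100
= 26.4 / 41.0 * 100
= 64.4%

64.4%


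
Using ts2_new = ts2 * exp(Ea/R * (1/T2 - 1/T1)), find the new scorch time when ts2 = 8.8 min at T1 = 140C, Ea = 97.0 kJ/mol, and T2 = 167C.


Convert temperatures: T1 = 140 + 273.15 = 413.15 K, T2 = 167 + 273.15 = 440.15 K
ts2_new = 8.8 * exp(97000 / 8.314 * (1/440.15 - 1/413.15))
1/T2 - 1/T1 = -1.4848e-04
ts2_new = 1.56 min

1.56 min


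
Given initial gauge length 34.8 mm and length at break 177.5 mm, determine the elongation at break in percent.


Elongation = (Lf - L0) / L0 * 100
= (177.5 - 34.8) / 34.8 * 100
= 142.7 / 34.8 * 100
= 410.1%

410.1%


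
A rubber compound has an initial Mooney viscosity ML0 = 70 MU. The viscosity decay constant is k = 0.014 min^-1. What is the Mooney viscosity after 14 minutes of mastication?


ML = ML0 * exp(-k * t)
ML = 70 * exp(-0.014 * 14)
ML = 70 * 0.8220
ML = 57.54 MU

57.54 MU


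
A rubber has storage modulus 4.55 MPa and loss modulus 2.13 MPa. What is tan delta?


tan delta = E'' / E'
= 2.13 / 4.55
= 0.4681

tan delta = 0.4681


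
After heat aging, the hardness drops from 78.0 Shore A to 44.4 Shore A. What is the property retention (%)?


Retention = aged / original * 100
= 44.4 / 78.0 * 100
= 56.9%

56.9%


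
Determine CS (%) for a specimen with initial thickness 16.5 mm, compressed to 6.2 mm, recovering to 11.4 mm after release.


CS = (t0 - recovered) / (t0 - ts) * 100
= (16.5 - 11.4) / (16.5 - 6.2) * 100
= 5.1 / 10.3 * 100
= 49.5%

49.5%


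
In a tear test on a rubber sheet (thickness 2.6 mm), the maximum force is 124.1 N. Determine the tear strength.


Tear strength = force / thickness
= 124.1 / 2.6
= 47.73 N/mm

47.73 N/mm


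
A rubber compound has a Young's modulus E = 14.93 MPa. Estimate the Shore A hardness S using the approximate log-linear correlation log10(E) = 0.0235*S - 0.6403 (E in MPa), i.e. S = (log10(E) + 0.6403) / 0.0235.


log10(E) = 0.0235*S - 0.6403  =>  S = (log10(E) + 0.6403) / 0.0235
log10(14.93) = 1.174060
S = (1.174060 + 0.6403) / 0.0235 = 1.814360 / 0.0235
S = 77.2

Shore A = 77.2


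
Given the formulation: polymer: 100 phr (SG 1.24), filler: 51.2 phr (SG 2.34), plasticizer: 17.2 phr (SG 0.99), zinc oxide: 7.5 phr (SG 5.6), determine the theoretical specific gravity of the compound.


Sum of weights = 175.9
Volume contributions:
  polymer: 100/1.24 = 80.6452
  filler: 51.2/2.34 = 21.8803
  plasticizer: 17.2/0.99 = 17.3737
  zinc oxide: 7.5/5.6 = 1.3393
Sum of volumes = 121.2385
SG = 175.9 / 121.2385 = 1.451

SG = 1.451


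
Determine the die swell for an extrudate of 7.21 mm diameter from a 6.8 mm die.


Die swell ratio = D_extrudate / D_die
= 7.21 / 6.8
= 1.06

Die swell = 1.06


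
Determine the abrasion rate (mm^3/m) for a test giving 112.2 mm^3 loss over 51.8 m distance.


Rate = volume_loss / distance
= 112.2 / 51.8
= 2.166 mm^3/m

2.166 mm^3/m


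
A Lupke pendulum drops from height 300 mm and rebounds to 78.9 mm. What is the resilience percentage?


Resilience = h_rebound / h_drop * 100
= 78.9 / 300 * 100
= 26.3%

26.3%


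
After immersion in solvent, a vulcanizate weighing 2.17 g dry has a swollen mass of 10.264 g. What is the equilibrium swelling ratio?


Q = W_swollen / W_dry
Q = 10.264 / 2.17
Q = 4.73

Q = 4.73


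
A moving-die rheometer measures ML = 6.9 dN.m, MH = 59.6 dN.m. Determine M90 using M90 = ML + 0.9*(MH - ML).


M90 = ML + 0.9 * (MH - ML)
M90 = 6.9 + 0.9 * (59.6 - 6.9)
M90 = 6.9 + 0.9 * 52.7
M90 = 54.33 dN.m

54.33 dN.m


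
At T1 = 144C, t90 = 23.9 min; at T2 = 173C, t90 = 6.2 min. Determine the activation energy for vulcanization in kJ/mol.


T1 = 417.15 K, T2 = 446.15 K
1/T1 - 1/T2 = 1.5582e-04
ln(t1/t2) = ln(23.9/6.2) = 1.3493
Ea = 8.314 * 1.3493 / 1.5582e-04 = 71995.1226 J/mol
Ea = 72.0 kJ/mol

72.0 kJ/mol


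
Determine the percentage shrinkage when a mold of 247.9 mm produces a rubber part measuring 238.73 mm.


Shrinkage = (mold - part) / mold * 100
= (247.9 - 238.73) / 247.9 * 100
= 9.17 / 247.9 * 100
= 3.7%

3.7%


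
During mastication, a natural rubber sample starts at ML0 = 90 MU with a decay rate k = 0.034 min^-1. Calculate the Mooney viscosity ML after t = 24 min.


ML = ML0 * exp(-k * t)
ML = 90 * exp(-0.034 * 24)
ML = 90 * 0.4422
ML = 39.8 MU

39.8 MU


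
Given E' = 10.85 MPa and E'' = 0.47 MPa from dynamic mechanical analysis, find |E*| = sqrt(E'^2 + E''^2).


|E*| = sqrt(E'^2 + E''^2)
= sqrt(10.85^2 + 0.47^2)
= sqrt(117.7225 + 0.2209)
= 10.86 MPa

10.86 MPa


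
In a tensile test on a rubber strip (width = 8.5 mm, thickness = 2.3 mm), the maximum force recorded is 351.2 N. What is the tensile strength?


Area = width * thickness = 8.5 * 2.3 = 19.55 mm^2
TS = force / area = 351.2 / 19.55 = 17.96 MPa

17.96 MPa


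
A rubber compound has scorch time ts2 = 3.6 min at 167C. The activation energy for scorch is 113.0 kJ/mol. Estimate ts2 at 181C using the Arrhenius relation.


Convert temperatures: T1 = 167 + 273.15 = 440.15 K, T2 = 181 + 273.15 = 454.15 K
ts2_new = 3.6 * exp(113000 / 8.314 * (1/454.15 - 1/440.15))
1/T2 - 1/T1 = -7.0037e-05
ts2_new = 1.39 min

1.39 min


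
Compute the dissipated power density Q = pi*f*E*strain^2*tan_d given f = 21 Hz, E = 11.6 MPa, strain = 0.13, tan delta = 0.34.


Q = pi * f * E * strain^2 * tan_d
= pi * 21 * 11.6 * 0.13^2 * 0.34
= pi * 21 * 11.6 * 0.0169 * 0.34
= 4.3974

Q = 4.3974


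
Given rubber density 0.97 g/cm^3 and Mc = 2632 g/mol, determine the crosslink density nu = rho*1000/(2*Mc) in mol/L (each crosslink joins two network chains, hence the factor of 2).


nu = rho * 1000 / (2 * Mc)
nu = 0.97 * 1000 / (2 * 2632)
nu = 970.0 / 5264
nu = 0.1843 mol/L

0.1843 mol/L


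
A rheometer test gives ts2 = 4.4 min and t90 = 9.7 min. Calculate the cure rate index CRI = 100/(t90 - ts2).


CRI = 100 / (t90 - ts2)
= 100 / (9.7 - 4.4)
= 100 / 5.3
= 18.87 min^-1

18.87 min^-1


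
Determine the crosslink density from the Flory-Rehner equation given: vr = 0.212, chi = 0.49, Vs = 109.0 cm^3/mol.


ln(1 - vr) = ln(1 - 0.212) = -0.2383
Numerator = -((-0.2383) + 0.212 + 0.49 * 0.212^2) = 0.0042
Denominator = 109.0 * (0.212^(1/3) - 0.212/2) = 53.4398
nu = 0.0042 / 53.4398 = 7.9241e-05 mol/cm^3

7.9241e-05 mol/cm^3


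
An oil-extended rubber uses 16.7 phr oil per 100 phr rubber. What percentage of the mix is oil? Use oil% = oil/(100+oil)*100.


Oil % = oil / (100 + oil) * 100
= 16.7 / (100 + 16.7) * 100
= 16.7 / 116.7 * 100
= 14.31%

14.31%


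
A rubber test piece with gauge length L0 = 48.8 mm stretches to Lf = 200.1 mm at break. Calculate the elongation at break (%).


Elongation = (Lf - L0) / L0 * 100
= (200.1 - 48.8) / 48.8 * 100
= 151.3 / 48.8 * 100
= 310.0%

310.0%


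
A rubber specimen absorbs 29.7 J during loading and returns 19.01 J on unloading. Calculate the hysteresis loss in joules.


Hysteresis loss = loading - unloading
= 29.7 - 19.01
= 10.69 J

10.69 J


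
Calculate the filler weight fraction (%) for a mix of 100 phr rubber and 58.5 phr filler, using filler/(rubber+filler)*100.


Filler % = filler / (rubber + filler) * 100
= 58.5 / (100 + 58.5) * 100
= 58.5 / 158.5 * 100
= 36.91%

36.91%


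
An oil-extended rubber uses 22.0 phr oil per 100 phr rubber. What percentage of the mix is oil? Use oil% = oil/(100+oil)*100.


Oil % = oil / (100 + oil) * 100
= 22.0 / (100 + 22.0) * 100
= 22.0 / 122.0 * 100
= 18.03%

18.03%


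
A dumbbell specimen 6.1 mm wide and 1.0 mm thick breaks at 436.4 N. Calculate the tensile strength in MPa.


Area = width * thickness = 6.1 * 1.0 = 6.1 mm^2
TS = force / area = 436.4 / 6.1 = 71.54 MPa

71.54 MPa


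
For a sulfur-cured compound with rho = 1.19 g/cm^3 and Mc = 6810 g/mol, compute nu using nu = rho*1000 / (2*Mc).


nu = rho * 1000 / (2 * Mc)
nu = 1.19 * 1000 / (2 * 6810)
nu = 1190.0 / 13620
nu = 0.0874 mol/L

0.0874 mol/L


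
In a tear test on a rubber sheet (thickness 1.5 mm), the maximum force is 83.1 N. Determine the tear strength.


Tear strength = force / thickness
= 83.1 / 1.5
= 55.4 N/mm

55.4 N/mm


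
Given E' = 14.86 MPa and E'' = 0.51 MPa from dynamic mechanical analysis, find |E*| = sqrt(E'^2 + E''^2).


|E*| = sqrt(E'^2 + E''^2)
= sqrt(14.86^2 + 0.51^2)
= sqrt(220.8196 + 0.2601)
= 14.869 MPa

14.869 MPa


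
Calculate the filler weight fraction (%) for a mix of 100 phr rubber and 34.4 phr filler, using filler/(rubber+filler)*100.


Filler % = filler / (rubber + filler) * 100
= 34.4 / (100 + 34.4) * 100
= 34.4 / 134.4 * 100
= 25.6%

25.6%


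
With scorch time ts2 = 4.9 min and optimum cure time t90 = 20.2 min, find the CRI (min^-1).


CRI = 100 / (t90 - ts2)
= 100 / (20.2 - 4.9)
= 100 / 15.3
= 6.54 min^-1

6.54 min^-1


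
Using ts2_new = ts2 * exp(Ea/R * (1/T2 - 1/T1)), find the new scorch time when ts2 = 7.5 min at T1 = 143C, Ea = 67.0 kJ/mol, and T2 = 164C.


Convert temperatures: T1 = 143 + 273.15 = 416.15 K, T2 = 164 + 273.15 = 437.15 K
ts2_new = 7.5 * exp(67000 / 8.314 * (1/437.15 - 1/416.15))
1/T2 - 1/T1 = -1.1544e-04
ts2_new = 2.96 min

2.96 min


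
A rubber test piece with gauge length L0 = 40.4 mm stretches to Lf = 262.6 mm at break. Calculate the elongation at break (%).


Elongation = (Lf - L0) / L0 * 100
= (262.6 - 40.4) / 40.4 * 100
= 222.2 / 40.4 * 100
= 550.0%

550.0%


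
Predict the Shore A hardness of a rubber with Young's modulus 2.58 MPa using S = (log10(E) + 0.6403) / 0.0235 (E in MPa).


log10(E) = 0.0235*S - 0.6403  =>  S = (log10(E) + 0.6403) / 0.0235
log10(2.58) = 0.411620
S = (0.411620 + 0.6403) / 0.0235 = 1.051920 / 0.0235
S = 44.8

Shore A = 44.8


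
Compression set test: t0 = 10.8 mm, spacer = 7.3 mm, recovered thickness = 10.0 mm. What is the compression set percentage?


CS = (t0 - recovered) / (t0 - ts) * 100
= (10.8 - 10.0) / (10.8 - 7.3) * 100
= 0.8 / 3.5 * 100
= 22.9%

22.9%


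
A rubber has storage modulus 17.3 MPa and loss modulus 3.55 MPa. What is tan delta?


tan delta = E'' / E'
= 3.55 / 17.3
= 0.2052

tan delta = 0.2052


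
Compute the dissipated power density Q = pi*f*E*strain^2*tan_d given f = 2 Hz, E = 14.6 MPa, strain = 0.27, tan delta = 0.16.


Q = pi * f * E * strain^2 * tan_d
= pi * 2 * 14.6 * 0.27^2 * 0.16
= pi * 2 * 14.6 * 0.0729 * 0.16
= 1.0700

Q = 1.0700


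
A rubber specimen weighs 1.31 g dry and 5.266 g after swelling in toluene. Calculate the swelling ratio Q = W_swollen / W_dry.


Q = W_swollen / W_dry
Q = 5.266 / 1.31
Q = 4.02

Q = 4.02


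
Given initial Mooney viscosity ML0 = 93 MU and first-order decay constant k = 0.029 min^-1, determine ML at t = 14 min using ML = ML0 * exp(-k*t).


ML = ML0 * exp(-k * t)
ML = 93 * exp(-0.029 * 14)
ML = 93 * 0.6663
ML = 61.97 MU

61.97 MU


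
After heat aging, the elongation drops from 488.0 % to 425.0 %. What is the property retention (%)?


Retention = aged / original * 100
= 425.0 / 488.0 * 100
= 87.1%

87.1%


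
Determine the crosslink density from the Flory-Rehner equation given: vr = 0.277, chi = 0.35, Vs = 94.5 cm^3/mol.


ln(1 - vr) = ln(1 - 0.277) = -0.3243
Numerator = -((-0.3243) + 0.277 + 0.35 * 0.277^2) = 0.0205
Denominator = 94.5 * (0.277^(1/3) - 0.277/2) = 48.5133
nu = 0.0205 / 48.5133 = 4.2238e-04 mol/cm^3

4.2238e-04 mol/cm^3


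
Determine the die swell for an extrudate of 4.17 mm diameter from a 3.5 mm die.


Die swell ratio = D_extrudate / D_die
= 4.17 / 3.5
= 1.191

Die swell = 1.191


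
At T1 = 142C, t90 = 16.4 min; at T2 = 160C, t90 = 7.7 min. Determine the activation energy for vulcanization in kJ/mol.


T1 = 415.15 K, T2 = 433.15 K
1/T1 - 1/T2 = 1.0010e-04
ln(t1/t2) = ln(16.4/7.7) = 0.7561
Ea = 8.314 * 0.7561 / 1.0010e-04 = 62796.8293 J/mol
Ea = 62.8 kJ/mol

62.8 kJ/mol


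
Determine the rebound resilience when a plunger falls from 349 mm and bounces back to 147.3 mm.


Resilience = h_rebound / h_drop * 100
= 147.3 / 349 * 100
= 42.2%

42.2%


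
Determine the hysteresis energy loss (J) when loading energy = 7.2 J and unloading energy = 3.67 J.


Hysteresis loss = loading - unloading
= 7.2 - 3.67
= 3.53 J

3.53 J


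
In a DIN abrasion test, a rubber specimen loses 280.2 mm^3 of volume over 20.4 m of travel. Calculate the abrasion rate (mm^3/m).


Rate = volume_loss / distance
= 280.2 / 20.4
= 13.735 mm^3/m

13.735 mm^3/m


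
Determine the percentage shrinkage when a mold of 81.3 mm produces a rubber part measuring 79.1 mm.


Shrinkage = (mold - part) / mold * 100
= (81.3 - 79.1) / 81.3 * 100
= 2.2 / 81.3 * 100
= 2.71%

2.71%


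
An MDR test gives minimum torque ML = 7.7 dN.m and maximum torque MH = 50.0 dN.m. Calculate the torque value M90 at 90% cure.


M90 = ML + 0.9 * (MH - ML)
M90 = 7.7 + 0.9 * (50.0 - 7.7)
M90 = 7.7 + 0.9 * 42.3
M90 = 45.77 dN.m

45.77 dN.m


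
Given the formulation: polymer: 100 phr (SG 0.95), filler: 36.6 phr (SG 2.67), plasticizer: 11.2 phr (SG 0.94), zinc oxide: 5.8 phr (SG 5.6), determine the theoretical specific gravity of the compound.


Sum of weights = 153.6
Volume contributions:
  polymer: 100/0.95 = 105.2632
  filler: 36.6/2.67 = 13.7079
  plasticizer: 11.2/0.94 = 11.9149
  zinc oxide: 5.8/5.6 = 1.0357
Sum of volumes = 131.9216
SG = 153.6 / 131.9216 = 1.164

SG = 1.164


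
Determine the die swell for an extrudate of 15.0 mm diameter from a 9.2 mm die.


Die swell ratio = D_extrudate / D_die
= 15.0 / 9.2
= 1.63

Die swell = 1.63


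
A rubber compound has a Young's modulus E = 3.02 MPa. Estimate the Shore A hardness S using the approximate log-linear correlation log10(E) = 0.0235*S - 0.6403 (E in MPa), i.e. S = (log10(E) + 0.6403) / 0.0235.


log10(E) = 0.0235*S - 0.6403  =>  S = (log10(E) + 0.6403) / 0.0235
log10(3.02) = 0.480007
S = (0.480007 + 0.6403) / 0.0235 = 1.120307 / 0.0235
S = 47.7

Shore A = 47.7


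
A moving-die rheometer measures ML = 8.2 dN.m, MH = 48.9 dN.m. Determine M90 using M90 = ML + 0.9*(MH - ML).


M90 = ML + 0.9 * (MH - ML)
M90 = 8.2 + 0.9 * (48.9 - 8.2)
M90 = 8.2 + 0.9 * 40.7
M90 = 44.83 dN.m

44.83 dN.m


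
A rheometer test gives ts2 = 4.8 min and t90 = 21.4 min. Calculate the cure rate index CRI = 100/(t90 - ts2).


CRI = 100 / (t90 - ts2)
= 100 / (21.4 - 4.8)
= 100 / 16.6
= 6.02 min^-1

6.02 min^-1


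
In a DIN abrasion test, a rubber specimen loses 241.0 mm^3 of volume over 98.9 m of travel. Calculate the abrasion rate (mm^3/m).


Rate = volume_loss / distance
= 241.0 / 98.9
= 2.437 mm^3/m

2.437 mm^3/m


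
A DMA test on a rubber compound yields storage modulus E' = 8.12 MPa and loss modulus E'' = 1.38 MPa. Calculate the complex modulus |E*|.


|E*| = sqrt(E'^2 + E''^2)
= sqrt(8.12^2 + 1.38^2)
= sqrt(65.9344 + 1.9044)
= 8.236 MPa

8.236 MPa


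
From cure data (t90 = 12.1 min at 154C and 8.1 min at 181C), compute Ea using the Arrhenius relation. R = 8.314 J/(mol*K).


T1 = 427.15 K, T2 = 454.15 K
1/T1 - 1/T2 = 1.3918e-04
ln(t1/t2) = ln(12.1/8.1) = 0.4013
Ea = 8.314 * 0.4013 / 1.3918e-04 = 23973.9689 J/mol
Ea = 23.97 kJ/mol

23.97 kJ/mol


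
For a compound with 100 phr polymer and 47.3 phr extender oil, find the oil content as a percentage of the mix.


Oil % = oil / (100 + oil) * 100
= 47.3 / (100 + 47.3) * 100
= 47.3 / 147.3 * 100
= 32.11%

32.11%


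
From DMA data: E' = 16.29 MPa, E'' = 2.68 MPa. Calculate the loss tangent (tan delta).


tan delta = E'' / E'
= 2.68 / 16.29
= 0.1645

tan delta = 0.1645
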